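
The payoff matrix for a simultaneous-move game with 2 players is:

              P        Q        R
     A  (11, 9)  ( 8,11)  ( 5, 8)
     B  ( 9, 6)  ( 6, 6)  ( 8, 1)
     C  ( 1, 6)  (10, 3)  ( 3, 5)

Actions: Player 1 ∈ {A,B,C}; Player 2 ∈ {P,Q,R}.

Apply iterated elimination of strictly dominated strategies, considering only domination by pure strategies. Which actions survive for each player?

IESDS → P1:{A,C} P2:{P,Q}

P2 drop R (P beats it: A:9>8 B:6>1 C:6>5)
P1 drop B (A beats it: P:11>9 Q:8>6)
P1→{A,C} P2→{P,Q}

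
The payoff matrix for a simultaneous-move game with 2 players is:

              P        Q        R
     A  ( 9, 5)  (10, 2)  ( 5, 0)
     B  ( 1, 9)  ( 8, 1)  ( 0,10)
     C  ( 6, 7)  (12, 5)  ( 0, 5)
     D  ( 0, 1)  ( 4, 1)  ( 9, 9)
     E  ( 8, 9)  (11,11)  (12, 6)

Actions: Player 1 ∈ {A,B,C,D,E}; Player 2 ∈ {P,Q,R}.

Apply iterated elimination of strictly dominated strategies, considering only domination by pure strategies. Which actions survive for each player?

Survivors P1:{A,C,E} P2:{P,Q}

P1 drop B (A beats it: P:9>1 Q:10>8 R:5>0)
P1 drop D (E beats it: P:8>0 Q:11>4 R:12>9)
P2 drop R (P beats it: A:5>0 C:7>5 E:9>6)
P1→{A,C,E} P2→{P,Q}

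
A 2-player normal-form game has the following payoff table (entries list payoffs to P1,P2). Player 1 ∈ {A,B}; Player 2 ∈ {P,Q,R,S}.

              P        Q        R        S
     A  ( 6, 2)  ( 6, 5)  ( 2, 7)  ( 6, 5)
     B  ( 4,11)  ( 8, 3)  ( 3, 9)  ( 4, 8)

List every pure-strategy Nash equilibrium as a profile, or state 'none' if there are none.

(A,P): not NE [P2→R gives 7>2]
(A,Q): not NE [P1→B gives 8>6; P2→R gives 7>5]
(A,R): not NE [P1→B gives 3>2]
(A,S): not NE [P2→R gives 7>5]
(B,P): not NE [P1→A gives 6>4]
(B,Q): not NE [P2→P gives 11>3]
(B,R): not NE [P2→P gives 11>9]
(B,S): not NE [P1→A gives 6>4; P2→P gives 11>8]

Equilibria: none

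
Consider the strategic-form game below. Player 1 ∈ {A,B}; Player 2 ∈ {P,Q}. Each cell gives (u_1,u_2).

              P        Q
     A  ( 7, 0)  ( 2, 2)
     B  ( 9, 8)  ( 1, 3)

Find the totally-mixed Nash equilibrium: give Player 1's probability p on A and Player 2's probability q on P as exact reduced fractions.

P1 mixes 5/7 on A; P2 mixes 1/3 on P

P1 indiff ⇒ q·7+(1-q)·2 = q·9+(1-q)·1 ⇒ q(-2) = (1-q)(-1) ⇒ q = 1/3
P2 indiff ⇒ p·0+(1-p)·8 = p·2+(1-p)·3 ⇒ p(-2) = (1-p)(-5) ⇒ p = 5/7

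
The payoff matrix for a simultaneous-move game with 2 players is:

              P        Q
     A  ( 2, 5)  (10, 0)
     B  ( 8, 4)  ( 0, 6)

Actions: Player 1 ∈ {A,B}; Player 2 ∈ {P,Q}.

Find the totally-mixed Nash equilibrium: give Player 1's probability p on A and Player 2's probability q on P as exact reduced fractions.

p=2/7, q=5/8

P1 indiff ⇒ q·2+(1-q)·10 = q·8+(1-q)·0 ⇒ q(-6) = (1-q)(-10) ⇒ q = 5/8
P2 indiff ⇒ p·5+(1-p)·4 = p·0+(1-p)·6 ⇒ p(5) = (1-p)(2) ⇒ p = 2/7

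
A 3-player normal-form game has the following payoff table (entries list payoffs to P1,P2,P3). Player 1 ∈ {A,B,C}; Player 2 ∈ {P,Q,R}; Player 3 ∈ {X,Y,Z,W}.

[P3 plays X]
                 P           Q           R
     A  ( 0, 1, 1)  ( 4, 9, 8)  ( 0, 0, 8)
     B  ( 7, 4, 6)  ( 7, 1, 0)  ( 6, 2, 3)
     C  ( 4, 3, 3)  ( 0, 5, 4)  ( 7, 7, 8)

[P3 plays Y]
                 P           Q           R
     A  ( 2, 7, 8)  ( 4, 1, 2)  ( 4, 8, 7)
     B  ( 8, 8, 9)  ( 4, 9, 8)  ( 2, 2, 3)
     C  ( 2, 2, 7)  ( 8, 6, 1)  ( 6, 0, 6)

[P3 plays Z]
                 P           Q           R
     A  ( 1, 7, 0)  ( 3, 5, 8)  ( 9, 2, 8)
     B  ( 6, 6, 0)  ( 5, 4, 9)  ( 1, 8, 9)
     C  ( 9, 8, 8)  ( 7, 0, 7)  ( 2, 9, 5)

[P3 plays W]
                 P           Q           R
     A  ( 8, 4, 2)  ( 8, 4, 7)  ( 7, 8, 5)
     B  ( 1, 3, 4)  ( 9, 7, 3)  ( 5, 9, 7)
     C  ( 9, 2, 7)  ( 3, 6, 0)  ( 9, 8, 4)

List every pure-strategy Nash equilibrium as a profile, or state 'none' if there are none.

(A,P,X): not NE [P1→B gives 7>0; P2→Q gives 9>1; P3→Y gives 8>1]
(A,P,Y): not NE [P1→B gives 8>2; P2→R gives 8>7]
(A,P,Z): not NE [P1→C gives 9>1; P3→Y gives 8>0]
(A,P,W): not NE [P1→C gives 9>8; P2→R gives 8>4; P3→Y gives 8>2]
(A,Q,X): not NE [P1→B gives 7>4]
(A,Q,Y): not NE [P1→C gives 8>4; P2→R gives 8>1; P3→Z gives 8>2]
(A,Q,Z): not NE [P1→C gives 7>3; P2→P gives 7>5]
(A,Q,W): not NE [P1→B gives 9>8; P2→R gives 8>4; P3→Z gives 8>7]
(A,R,X): not NE [P1→C gives 7>0; P2→Q gives 9>0]
(A,R,Y): not NE [P1→C gives 6>4; P3→Z gives 8>7]
(A,R,Z): not NE [P2→P gives 7>2]
(A,R,W): not NE [P1→C gives 9>7; P3→Z gives 8>5]
(B,P,X): not NE [P3→Y gives 9>6]
(B,P,Y): not NE [P2→Q gives 9>8]
(B,P,Z): not NE [P1→C gives 9>6; P2→R gives 8>6; P3→Y gives 9>0]
(B,P,W): not NE [P1→C gives 9>1; P2→R gives 9>3; P3→Y gives 9>4]
(B,Q,X): not NE [P2→P gives 4>1; P3→Z gives 9>0]
(B,Q,Y): not NE [P1→C gives 8>4; P3→Z gives 9>8]
(B,Q,Z): not NE [P1→C gives 7>5; P2→R gives 8>4]
(B,Q,W): not NE [P2→R gives 9>7; P3→Z gives 9>3]
(B,R,X): not NE [P1→C gives 7>6; P2→P gives 4>2; P3→Z gives 9>3]
(B,R,Y): not NE [P1→C gives 6>2; P2→Q gives 9>2; P3→Z gives 9>3]
(B,R,Z): not NE [P1→A gives 9>1]
(B,R,W): not NE [P1→C gives 9>5; P3→Z gives 9>7]
(C,P,X): not NE [P1→B gives 7>4; P2→R gives 7>3; P3→Z gives 8>3]
(C,P,Y): not NE [P1→B gives 8>2; P2→Q gives 6>2; P3→Z gives 8>7]
(C,P,Z): not NE [P2→R gives 9>8]
(C,P,W): not NE [P2→R gives 8>2; P3→Z gives 8>7]
(C,Q,X): not NE [P1→B gives 7>0; P2→R gives 7>5; P3→Z gives 7>4]
(C,Q,Y): not NE [P3→Z gives 7>1]
(C,Q,Z): not NE [P2→R gives 9>0]
(C,Q,W): not NE [P1→B gives 9>3; P2→R gives 8>6; P3→Z gives 7>0]
(C,R,X): NE
(C,R,Y): not NE [P2→Q gives 6>0; P3→X gives 8>6]
(C,R,Z): not NE [P1→A gives 9>2; P3→X gives 8>5]
(C,R,W): not NE [P3→X gives 8>4]

PSNE = {(C,R,X)}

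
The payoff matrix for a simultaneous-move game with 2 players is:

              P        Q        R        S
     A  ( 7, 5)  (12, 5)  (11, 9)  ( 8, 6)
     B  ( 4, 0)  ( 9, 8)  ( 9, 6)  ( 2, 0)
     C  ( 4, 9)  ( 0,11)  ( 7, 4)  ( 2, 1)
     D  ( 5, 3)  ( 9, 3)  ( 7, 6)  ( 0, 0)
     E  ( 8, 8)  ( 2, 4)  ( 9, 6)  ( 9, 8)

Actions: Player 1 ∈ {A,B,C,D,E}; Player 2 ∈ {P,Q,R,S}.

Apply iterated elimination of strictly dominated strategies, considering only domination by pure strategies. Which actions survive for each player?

P1 drop B (A beats it: P:7>4 Q:12>9 R:11>9 S:8>2)
P1 drop C (A beats it: P:7>4 Q:12>0 R:11>7 S:8>2)
P1 drop D (A beats it: P:7>5 Q:12>9 R:11>7 S:8>0)
P2 drop Q (R beats it: A:9>5 E:6>4)
P1→{A,E} P2→{P,R,S}

IESDS → P1:{A,E} P2:{P,R,S}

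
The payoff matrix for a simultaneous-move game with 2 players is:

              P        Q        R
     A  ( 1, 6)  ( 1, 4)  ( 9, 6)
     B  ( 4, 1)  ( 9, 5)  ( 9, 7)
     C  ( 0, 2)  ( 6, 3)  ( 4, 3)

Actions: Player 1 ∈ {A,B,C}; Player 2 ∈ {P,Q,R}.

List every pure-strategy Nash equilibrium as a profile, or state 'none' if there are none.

(A,P): not NE [P1→B gives 4>1]
(A,Q): not NE [P1→B gives 9>1; P2→R gives 6>4]
(A,R): NE
(B,P): not NE [P2→R gives 7>1]
(B,Q): not NE [P2→R gives 7>5]
(B,R): NE
(C,P): not NE [P1→B gives 4>0; P2→R gives 3>2]
(C,Q): not NE [P1→B gives 9>6]
(C,R): not NE [P1→B gives 9>4]

NE set: (A,R), (B,R)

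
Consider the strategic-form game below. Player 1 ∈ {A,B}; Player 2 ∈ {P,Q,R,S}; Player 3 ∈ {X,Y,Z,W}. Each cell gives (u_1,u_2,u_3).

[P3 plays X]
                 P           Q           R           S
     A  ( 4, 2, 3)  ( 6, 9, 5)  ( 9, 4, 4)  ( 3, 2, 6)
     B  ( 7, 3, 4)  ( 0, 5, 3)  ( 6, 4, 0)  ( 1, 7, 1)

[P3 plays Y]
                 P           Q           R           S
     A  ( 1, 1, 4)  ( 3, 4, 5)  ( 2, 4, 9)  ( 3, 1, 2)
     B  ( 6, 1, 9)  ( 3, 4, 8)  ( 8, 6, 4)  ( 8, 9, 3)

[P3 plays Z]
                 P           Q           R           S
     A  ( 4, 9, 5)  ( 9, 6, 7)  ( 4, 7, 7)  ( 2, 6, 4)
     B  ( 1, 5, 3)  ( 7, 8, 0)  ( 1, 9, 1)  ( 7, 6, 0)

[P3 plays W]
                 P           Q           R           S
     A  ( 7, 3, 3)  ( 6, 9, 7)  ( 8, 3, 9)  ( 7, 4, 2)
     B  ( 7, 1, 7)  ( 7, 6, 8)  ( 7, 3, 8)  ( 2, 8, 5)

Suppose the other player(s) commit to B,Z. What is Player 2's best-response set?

BR_2 = {R}

u_2(P vs B,Z) = 5
u_2(Q vs B,Z) = 8
u_2(R vs B,Z) = 9
u_2(S vs B,Z) = 6
max payoff 9 at {R}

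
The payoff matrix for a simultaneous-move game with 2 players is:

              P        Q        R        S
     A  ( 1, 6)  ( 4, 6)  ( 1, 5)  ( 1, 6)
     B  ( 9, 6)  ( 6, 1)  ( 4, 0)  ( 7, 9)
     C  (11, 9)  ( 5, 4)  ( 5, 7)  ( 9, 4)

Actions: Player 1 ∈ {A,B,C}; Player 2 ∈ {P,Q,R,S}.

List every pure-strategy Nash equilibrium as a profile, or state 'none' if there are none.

(A,P): not NE [P1→C gives 11>1]
(A,Q): not NE [P1→B gives 6>4]
(A,R): not NE [P1→C gives 5>1; P2→S gives 6>5]
(A,S): not NE [P1→C gives 9>1]
(B,P): not NE [P1→C gives 11>9; P2→S gives 9>6]
(B,Q): not NE [P2→S gives 9>1]
(B,R): not NE [P1→C gives 5>4; P2→S gives 9>0]
(B,S): not NE [P1→C gives 9>7]
(C,P): NE
(C,Q): not NE [P1→B gives 6>5; P2→P gives 9>4]
(C,R): not NE [P2→P gives 9>7]
(C,S): not NE [P2→P gives 9>4]

PSNE = {(C,P)}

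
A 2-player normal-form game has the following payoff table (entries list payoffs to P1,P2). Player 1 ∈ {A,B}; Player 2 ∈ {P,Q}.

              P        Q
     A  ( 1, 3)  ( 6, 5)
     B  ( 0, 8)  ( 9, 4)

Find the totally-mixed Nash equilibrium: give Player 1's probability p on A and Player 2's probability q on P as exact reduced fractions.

P1 indiff ⇒ q·1+(1-q)·6 = q·0+(1-q)·9 ⇒ q(1) = (1-q)(3) ⇒ q = 3/4
P2 indiff ⇒ p·3+(1-p)·8 = p·5+(1-p)·4 ⇒ p(-2) = (1-p)(-4) ⇒ p = 2/3

p=2/3, q=3/4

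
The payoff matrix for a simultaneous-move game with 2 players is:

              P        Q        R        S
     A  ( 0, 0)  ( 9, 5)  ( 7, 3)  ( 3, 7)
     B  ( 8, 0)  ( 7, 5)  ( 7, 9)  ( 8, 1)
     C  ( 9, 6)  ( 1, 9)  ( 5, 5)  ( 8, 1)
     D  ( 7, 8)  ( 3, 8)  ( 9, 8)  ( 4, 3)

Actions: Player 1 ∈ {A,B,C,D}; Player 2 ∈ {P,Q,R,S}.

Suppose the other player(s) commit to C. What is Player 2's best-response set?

u_2(P vs C) = 6
u_2(Q vs C) = 9
u_2(R vs C) = 5
u_2(S vs C) = 1
max payoff 9 at {Q}

argmax u_2 = {Q}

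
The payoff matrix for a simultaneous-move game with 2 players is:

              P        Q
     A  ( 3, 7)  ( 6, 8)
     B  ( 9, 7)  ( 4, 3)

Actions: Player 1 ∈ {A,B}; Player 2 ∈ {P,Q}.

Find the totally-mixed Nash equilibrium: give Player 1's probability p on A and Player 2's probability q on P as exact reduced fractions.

P1 indiff ⇒ q·3+(1-q)·6 = q·9+(1-q)·4 ⇒ q(-6) = (1-q)(-2) ⇒ q = 1/4
P2 indiff ⇒ p·7+(1-p)·7 = p·8+(1-p)·3 ⇒ p(-1) = (1-p)(-4) ⇒ p = 4/5

(p,q) = (4/5, 1/4)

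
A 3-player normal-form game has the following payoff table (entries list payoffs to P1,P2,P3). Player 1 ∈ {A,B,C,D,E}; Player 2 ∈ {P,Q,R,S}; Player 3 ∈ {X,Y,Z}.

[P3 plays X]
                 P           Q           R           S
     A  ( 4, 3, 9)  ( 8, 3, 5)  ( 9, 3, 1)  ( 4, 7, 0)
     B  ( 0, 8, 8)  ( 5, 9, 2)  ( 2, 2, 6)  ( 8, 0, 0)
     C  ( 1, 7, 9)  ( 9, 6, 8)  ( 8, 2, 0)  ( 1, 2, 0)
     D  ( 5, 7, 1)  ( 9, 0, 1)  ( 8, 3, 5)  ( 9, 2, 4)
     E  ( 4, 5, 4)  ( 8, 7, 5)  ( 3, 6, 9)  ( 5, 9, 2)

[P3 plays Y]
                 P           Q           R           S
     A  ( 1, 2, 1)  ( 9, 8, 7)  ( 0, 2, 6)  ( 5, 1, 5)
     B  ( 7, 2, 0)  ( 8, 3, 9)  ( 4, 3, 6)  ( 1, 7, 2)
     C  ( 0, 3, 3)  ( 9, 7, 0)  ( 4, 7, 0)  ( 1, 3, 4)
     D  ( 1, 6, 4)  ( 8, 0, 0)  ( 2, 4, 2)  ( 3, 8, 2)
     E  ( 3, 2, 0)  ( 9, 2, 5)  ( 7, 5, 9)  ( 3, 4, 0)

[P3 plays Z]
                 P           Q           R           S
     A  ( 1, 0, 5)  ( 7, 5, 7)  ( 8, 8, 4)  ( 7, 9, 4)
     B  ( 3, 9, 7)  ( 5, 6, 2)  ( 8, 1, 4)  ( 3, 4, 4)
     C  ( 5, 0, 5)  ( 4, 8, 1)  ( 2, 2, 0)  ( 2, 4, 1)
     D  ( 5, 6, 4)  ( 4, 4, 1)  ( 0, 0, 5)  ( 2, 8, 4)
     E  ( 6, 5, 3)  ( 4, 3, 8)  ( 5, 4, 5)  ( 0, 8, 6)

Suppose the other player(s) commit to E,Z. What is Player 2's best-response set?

P2 best: {S}

u_2(P vs E,Z) = 5
u_2(Q vs E,Z) = 3
u_2(R vs E,Z) = 4
u_2(S vs E,Z) = 8
max payoff 8 at {S}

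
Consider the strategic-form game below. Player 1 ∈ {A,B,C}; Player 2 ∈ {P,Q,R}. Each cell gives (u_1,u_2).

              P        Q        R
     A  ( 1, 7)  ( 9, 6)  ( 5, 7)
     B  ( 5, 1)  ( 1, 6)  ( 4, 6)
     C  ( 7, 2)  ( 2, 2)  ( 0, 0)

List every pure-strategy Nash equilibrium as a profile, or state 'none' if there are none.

(A,P): not NE [P1→C gives 7>1]
(A,Q): not NE [P2→R gives 7>6]
(A,R): NE
(B,P): not NE [P1→C gives 7>5; P2→R gives 6>1]
(B,Q): not NE [P1→A gives 9>1]
(B,R): not NE [P1→A gives 5>4]
(C,P): NE
(C,Q): not NE [P1→A gives 9>2]
(C,R): not NE [P1→A gives 5>0; P2→Q gives 2>0]

NE set: (A,R), (C,P)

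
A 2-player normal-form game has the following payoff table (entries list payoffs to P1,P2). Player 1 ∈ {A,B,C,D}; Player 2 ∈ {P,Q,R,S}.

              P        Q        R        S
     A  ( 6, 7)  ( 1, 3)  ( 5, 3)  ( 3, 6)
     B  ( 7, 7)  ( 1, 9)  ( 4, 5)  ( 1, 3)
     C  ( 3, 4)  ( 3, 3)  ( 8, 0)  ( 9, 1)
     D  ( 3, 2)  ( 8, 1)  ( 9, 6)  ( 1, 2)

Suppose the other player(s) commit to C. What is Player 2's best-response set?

argmax u_2 = {P}

u_2(P vs C) = 4
u_2(Q vs C) = 3
u_2(R vs C) = 0
u_2(S vs C) = 1
max payoff 4 at {P}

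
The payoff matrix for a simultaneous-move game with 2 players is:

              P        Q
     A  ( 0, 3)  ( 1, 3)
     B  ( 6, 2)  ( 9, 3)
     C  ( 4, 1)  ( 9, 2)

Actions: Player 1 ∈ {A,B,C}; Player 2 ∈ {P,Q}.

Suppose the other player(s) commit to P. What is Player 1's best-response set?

BR_1 = {B}

u_1(A vs P) = 0
u_1(B vs P) = 6
u_1(C vs P) = 4
max payoff 6 at {B}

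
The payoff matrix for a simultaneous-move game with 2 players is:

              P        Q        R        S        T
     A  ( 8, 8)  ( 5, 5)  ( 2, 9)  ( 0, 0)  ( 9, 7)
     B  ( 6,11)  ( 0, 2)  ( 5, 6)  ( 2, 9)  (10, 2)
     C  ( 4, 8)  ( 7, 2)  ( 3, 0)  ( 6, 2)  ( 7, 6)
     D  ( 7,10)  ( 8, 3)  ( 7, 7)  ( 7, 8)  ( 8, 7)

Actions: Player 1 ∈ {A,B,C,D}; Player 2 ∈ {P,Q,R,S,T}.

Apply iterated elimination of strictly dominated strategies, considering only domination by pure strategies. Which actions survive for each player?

P1 drop C (D beats it: P:7>4 Q:8>7 R:7>3 S:7>6 T:8>7)
P2 drop Q (P beats it: A:8>5 B:11>2 D:10>3)
P2 drop S (P beats it: A:8>0 B:11>9 D:10>8)
P2 drop T (P beats it: A:8>7 B:11>2 D:10>7)
P1 drop B (D beats it: P:7>6 R:7>5)
P1→{A,D} P2→{P,R}

IESDS → P1:{A,D} P2:{P,R}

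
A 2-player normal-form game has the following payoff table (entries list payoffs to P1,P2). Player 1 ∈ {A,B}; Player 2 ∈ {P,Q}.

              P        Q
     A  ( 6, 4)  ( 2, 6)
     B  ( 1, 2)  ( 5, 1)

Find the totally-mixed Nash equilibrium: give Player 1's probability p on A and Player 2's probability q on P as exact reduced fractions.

(p,q) = (1/3, 3/8)

P1 indiff ⇒ q·6+(1-q)·2 = q·1+(1-q)·5 ⇒ q(5) = (1-q)(3) ⇒ q = 3/8
P2 indiff ⇒ p·4+(1-p)·2 = p·6+(1-p)·1 ⇒ p(-2) = (1-p)(-1) ⇒ p = 1/3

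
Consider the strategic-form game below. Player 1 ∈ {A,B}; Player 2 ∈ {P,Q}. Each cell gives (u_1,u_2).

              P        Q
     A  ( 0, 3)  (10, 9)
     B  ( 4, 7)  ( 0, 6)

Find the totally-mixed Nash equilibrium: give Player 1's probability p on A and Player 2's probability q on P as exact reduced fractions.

P1 mixes 1/7 on A; P2 mixes 5/7 on P

P1 indiff ⇒ q·0+(1-q)·10 = q·4+(1-q)·0 ⇒ q(-4) = (1-q)(-10) ⇒ q = 5/7
P2 indiff ⇒ p·3+(1-p)·7 = p·9+(1-p)·6 ⇒ p(-6) = (1-p)(-1) ⇒ p = 1/7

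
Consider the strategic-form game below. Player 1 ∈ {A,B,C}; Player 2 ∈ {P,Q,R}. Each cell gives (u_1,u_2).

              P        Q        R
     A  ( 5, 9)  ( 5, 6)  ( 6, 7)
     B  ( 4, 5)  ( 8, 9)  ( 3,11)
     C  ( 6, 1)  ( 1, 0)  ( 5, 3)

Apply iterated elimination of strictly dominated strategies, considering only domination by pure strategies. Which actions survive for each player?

P2 drop Q (R beats it: A:7>6 B:11>9 C:3>0)
P1 drop B (A beats it: P:5>4 R:6>3)
P1→{A,C} P2→{P,R}

Remaining: P1:{A,C} P2:{P,R}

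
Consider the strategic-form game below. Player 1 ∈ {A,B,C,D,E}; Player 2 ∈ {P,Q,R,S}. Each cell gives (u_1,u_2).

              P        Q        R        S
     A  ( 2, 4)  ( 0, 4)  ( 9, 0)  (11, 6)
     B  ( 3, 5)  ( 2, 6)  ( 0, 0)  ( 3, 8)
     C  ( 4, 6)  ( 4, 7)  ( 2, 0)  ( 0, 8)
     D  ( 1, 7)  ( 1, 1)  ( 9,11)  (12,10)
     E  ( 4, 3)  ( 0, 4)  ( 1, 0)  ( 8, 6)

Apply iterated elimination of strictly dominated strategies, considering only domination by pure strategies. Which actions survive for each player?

P2 drop P (S beats it: A:6>4 B:8>5 C:8>6 D:10>7 E:6>3)
P1 drop E (D beats it: Q:1>0 R:9>1 S:12>8)
P2 drop Q (S beats it: A:6>4 B:8>6 C:8>7 D:10>1)
P1 drop B (A beats it: R:9>0 S:11>3)
P1 drop C (A beats it: R:9>2 S:11>0)
P1→{A,D} P2→{R,S}

Remaining: P1:{A,D} P2:{R,S}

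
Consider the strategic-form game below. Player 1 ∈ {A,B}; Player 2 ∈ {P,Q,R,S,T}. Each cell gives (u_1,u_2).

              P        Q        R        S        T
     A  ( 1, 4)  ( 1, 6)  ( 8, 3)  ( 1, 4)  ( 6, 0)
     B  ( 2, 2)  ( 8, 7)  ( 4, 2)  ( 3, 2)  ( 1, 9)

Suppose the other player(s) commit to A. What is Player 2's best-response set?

argmax u_2 = {Q}

u_2(P vs A) = 4
u_2(Q vs A) = 6
u_2(R vs A) = 3
u_2(S vs A) = 4
u_2(T vs A) = 0
max payoff 6 at {Q}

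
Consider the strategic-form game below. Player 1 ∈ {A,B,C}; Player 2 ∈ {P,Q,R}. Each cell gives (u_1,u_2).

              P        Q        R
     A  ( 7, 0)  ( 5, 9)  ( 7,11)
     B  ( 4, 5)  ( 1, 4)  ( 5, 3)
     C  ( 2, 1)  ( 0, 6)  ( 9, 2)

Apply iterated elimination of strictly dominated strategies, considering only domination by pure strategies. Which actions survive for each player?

IESDS → P1:{A,C} P2:{Q,R}

P1 drop B (A beats it: P:7>4 Q:5>1 R:7>5)
P2 drop P (Q beats it: A:9>0 C:6>1)
P1→{A,C} P2→{Q,R}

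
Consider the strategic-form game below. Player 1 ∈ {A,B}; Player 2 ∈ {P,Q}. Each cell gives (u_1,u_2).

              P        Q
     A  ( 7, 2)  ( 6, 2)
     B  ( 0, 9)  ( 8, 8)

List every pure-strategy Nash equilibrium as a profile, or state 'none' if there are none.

(A,P): NE
(A,Q): not NE [P1→B gives 8>6]
(B,P): not NE [P1→A gives 7>0]
(B,Q): not NE [P2→P gives 9>8]

Nash profiles: (A,P)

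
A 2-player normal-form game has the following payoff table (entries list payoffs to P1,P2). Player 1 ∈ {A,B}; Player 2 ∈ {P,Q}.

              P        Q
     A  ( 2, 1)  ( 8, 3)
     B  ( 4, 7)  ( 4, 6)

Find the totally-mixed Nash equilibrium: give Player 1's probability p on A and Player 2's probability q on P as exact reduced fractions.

P1 indiff ⇒ q·2+(1-q)·8 = q·4+(1-q)·4 ⇒ q(-2) = (1-q)(-4) ⇒ q = 2/3
P2 indiff ⇒ p·1+(1-p)·7 = p·3+(1-p)·6 ⇒ p(-2) = (1-p)(-1) ⇒ p = 1/3

(p,q) = (1/3, 2/3)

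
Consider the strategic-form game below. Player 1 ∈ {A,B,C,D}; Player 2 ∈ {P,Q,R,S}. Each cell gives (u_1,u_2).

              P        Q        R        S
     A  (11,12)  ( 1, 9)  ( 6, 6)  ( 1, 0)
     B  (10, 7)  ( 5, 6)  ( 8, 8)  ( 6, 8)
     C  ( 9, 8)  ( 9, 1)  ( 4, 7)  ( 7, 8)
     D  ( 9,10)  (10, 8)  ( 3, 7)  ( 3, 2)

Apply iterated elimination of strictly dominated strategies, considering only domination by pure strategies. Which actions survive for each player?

Survivors P1:{A,B,C} P2:{P,R,S}

P2 drop Q (P beats it: A:12>9 B:7>6 C:8>1 D:10>8)
P1 drop D (B beats it: P:10>9 R:8>3 S:6>3)
P1→{A,B,C} P2→{P,R,S}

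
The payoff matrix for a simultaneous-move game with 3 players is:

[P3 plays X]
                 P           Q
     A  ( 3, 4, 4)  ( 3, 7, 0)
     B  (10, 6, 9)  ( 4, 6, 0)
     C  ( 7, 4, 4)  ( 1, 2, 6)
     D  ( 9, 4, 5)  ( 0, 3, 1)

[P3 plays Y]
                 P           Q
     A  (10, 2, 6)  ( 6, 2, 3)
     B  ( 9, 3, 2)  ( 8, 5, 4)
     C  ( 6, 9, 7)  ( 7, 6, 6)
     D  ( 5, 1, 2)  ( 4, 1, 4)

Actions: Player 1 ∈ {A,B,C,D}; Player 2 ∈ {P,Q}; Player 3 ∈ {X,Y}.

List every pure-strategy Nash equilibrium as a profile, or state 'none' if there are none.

(A,P,X): not NE [P1→B gives 10>3; P2→Q gives 7>4; P3→Y gives 6>4]
(A,P,Y): NE
(A,Q,X): not NE [P1→B gives 4>3; P3→Y gives 3>0]
(A,Q,Y): not NE [P1→B gives 8>6]
(B,P,X): NE
(B,P,Y): not NE [P1→A gives 10>9; P2→Q gives 5>3; P3→X gives 9>2]
(B,Q,X): not NE [P3→Y gives 4>0]
(B,Q,Y): NE
(C,P,X): not NE [P1→B gives 10>7; P3→Y gives 7>4]
(C,P,Y): not NE [P1→A gives 10>6]
(C,Q,X): not NE [P1→B gives 4>1; P2→P gives 4>2]
(C,Q,Y): not NE [P1→B gives 8>7; P2→P gives 9>6]
(D,P,X): not NE [P1→B gives 10>9]
(D,P,Y): not NE [P1→A gives 10>5; P3→X gives 5>2]
(D,Q,X): not NE [P1→B gives 4>0; P2→P gives 4>3; P3→Y gives 4>1]
(D,Q,Y): not NE [P1→B gives 8>4]

PSNE = {(A,P,Y), (B,P,X), (B,Q,Y)}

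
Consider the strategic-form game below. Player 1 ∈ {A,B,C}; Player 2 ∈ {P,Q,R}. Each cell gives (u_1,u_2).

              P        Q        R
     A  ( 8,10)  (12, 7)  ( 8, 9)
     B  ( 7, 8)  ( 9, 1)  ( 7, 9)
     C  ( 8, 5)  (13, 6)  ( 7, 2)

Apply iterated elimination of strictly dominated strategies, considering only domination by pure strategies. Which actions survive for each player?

P1 drop B (A beats it: P:8>7 Q:12>9 R:8>7)
P2 drop R (P beats it: A:10>9 C:5>2)
P1→{A,C} P2→{P,Q}

Survivors P1:{A,C} P2:{P,Q}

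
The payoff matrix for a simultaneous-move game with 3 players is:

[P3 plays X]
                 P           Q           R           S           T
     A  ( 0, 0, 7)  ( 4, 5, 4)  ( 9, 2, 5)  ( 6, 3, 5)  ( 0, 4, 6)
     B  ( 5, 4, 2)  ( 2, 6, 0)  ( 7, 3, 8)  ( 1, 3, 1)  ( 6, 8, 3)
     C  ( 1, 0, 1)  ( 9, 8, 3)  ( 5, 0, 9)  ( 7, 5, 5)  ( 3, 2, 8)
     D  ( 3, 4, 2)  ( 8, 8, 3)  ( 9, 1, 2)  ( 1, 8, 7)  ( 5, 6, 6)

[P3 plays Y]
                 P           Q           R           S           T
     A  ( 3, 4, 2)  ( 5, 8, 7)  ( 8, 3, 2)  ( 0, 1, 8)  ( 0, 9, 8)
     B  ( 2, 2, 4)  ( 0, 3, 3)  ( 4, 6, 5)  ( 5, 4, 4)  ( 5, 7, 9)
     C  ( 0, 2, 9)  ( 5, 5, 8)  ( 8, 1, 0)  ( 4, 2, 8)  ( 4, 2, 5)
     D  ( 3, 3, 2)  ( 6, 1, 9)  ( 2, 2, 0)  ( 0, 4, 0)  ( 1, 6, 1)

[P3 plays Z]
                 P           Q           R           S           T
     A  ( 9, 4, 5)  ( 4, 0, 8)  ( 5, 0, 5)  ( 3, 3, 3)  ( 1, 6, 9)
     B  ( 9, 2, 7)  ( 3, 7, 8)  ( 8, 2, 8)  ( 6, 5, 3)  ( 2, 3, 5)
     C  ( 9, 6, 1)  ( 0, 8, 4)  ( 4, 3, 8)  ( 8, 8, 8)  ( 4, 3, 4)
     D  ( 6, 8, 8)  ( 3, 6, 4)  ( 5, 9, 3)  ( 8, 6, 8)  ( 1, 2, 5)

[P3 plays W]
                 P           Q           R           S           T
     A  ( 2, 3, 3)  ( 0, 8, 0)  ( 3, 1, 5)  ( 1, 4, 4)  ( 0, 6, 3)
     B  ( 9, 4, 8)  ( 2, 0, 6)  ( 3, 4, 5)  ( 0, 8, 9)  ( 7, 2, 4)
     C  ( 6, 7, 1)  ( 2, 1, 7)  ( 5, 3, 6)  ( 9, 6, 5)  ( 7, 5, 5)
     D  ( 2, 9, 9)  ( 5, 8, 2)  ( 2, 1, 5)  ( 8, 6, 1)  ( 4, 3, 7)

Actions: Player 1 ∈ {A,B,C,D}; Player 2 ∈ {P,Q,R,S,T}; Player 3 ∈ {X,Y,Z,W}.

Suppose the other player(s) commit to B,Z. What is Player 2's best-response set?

P2 best: {Q}

u_2(P vs B,Z) = 2
u_2(Q vs B,Z) = 7
u_2(R vs B,Z) = 2
u_2(S vs B,Z) = 5
u_2(T vs B,Z) = 3
max payoff 7 at {Q}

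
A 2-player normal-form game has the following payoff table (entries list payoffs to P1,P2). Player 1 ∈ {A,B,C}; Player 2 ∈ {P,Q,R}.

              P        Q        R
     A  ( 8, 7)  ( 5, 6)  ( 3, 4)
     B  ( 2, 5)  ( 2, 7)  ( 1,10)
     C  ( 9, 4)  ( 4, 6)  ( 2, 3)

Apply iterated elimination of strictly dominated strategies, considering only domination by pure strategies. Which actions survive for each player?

P1 drop B (A beats it: P:8>2 Q:5>2 R:3>1)
P2 drop R (P beats it: A:7>4 C:4>3)
P1→{A,C} P2→{P,Q}

Remaining: P1:{A,C} P2:{P,Q}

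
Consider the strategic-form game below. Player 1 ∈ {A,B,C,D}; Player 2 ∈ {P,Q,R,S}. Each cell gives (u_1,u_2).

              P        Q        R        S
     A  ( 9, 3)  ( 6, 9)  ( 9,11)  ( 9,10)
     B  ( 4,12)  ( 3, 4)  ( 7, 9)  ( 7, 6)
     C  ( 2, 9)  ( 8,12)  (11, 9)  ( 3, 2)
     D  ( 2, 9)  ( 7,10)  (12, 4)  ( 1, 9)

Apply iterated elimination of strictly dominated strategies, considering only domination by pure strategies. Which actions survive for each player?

Remaining: P1:{A,C,D} P2:{Q,R,S}

P1 drop B (A beats it: P:9>4 Q:6>3 R:9>7 S:9>7)
P2 drop P (Q beats it: A:9>3 C:12>9 D:10>9)
P1→{A,C,D} P2→{Q,R,S}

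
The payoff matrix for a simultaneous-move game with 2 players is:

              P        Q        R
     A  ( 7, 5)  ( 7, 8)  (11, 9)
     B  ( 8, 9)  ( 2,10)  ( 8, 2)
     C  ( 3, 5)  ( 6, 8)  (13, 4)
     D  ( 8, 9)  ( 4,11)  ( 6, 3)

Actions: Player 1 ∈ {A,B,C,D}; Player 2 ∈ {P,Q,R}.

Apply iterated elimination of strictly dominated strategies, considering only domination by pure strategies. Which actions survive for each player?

Survivors P1:{A,C} P2:{Q,R}

P2 drop P (Q beats it: A:8>5 B:10>9 C:8>5 D:11>9)
P1 drop B (A beats it: Q:7>2 R:11>8)
P1 drop D (A beats it: Q:7>4 R:11>6)
P1→{A,C} P2→{Q,R}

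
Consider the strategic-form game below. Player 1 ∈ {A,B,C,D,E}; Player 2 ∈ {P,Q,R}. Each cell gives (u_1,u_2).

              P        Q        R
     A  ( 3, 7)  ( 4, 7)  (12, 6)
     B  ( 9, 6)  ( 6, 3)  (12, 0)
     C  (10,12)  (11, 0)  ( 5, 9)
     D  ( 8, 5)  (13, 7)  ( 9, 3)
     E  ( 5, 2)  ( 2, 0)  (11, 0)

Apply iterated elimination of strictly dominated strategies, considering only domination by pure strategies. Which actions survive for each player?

P1 drop E (B beats it: P:9>5 Q:6>2 R:12>11)
P2 drop R (P beats it: A:7>6 B:6>0 C:12>9 D:5>3)
P1 drop A (B beats it: P:9>3 Q:6>4)
P1 drop B (C beats it: P:10>9 Q:11>6)
P1→{C,D} P2→{P,Q}

Survivors P1:{C,D} P2:{P,Q}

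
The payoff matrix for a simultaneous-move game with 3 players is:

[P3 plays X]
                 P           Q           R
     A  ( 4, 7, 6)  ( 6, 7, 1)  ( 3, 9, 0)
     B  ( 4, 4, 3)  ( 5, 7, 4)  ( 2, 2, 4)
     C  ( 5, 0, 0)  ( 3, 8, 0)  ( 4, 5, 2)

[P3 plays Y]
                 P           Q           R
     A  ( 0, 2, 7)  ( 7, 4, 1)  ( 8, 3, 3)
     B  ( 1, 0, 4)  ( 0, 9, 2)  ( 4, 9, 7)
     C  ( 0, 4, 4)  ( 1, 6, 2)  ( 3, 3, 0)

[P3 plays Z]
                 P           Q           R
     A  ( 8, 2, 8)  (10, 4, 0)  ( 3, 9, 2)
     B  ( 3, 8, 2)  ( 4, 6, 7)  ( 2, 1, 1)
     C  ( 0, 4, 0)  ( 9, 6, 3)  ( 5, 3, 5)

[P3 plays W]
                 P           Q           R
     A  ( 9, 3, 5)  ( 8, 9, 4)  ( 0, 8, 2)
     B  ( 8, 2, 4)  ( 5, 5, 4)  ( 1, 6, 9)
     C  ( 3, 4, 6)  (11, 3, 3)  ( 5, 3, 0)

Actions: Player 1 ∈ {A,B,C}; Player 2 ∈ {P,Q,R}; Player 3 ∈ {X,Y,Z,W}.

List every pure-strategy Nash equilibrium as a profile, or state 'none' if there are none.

(A,P,X): not NE [P1→C gives 5>4; P2→R gives 9>7; P3→Z gives 8>6]
(A,P,Y): not NE [P1→B gives 1>0; P2→Q gives 4>2; P3→Z gives 8>7]
(A,P,Z): not NE [P2→R gives 9>2]
(A,P,W): not NE [P2→Q gives 9>3; P3→Z gives 8>5]
(A,Q,X): not NE [P2→R gives 9>7; P3→W gives 4>1]
(A,Q,Y): not NE [P3→W gives 4>1]
(A,Q,Z): not NE [P2→R gives 9>4; P3→W gives 4>0]
(A,Q,W): not NE [P1→C gives 11>8]
(A,R,X): not NE [P1→C gives 4>3; P3→Y gives 3>0]
(A,R,Y): not NE [P2→Q gives 4>3]
(A,R,Z): not NE [P1→C gives 5>3; P3→Y gives 3>2]
(A,R,W): not NE [P1→C gives 5>0; P2→Q gives 9>8; P3→Y gives 3>2]
(B,P,X): not NE [P1→C gives 5>4; P2→Q gives 7>4; P3→W gives 4>3]
(B,P,Y): not NE [P2→R gives 9>0]
(B,P,Z): not NE [P1→A gives 8>3; P3→W gives 4>2]
(B,P,W): not NE [P1→A gives 9>8; P2→R gives 6>2]
(B,Q,X): not NE [P1→A gives 6>5; P3→Z gives 7>4]
(B,Q,Y): not NE [P1→A gives 7>0; P3→Z gives 7>2]
(B,Q,Z): not NE [P1→A gives 10>4; P2→P gives 8>6]
(B,Q,W): not NE [P1→C gives 11>5; P2→R gives 6>5; P3→Z gives 7>4]
(B,R,X): not NE [P1→C gives 4>2; P2→Q gives 7>2; P3→W gives 9>4]
(B,R,Y): not NE [P1→A gives 8>4; P3→W gives 9>7]
(B,R,Z): not NE [P1→C gives 5>2; P2→P gives 8>1; P3→W gives 9>1]
(B,R,W): not NE [P1→C gives 5>1]
(C,P,X): not NE [P2→Q gives 8>0; P3→W gives 6>0]
(C,P,Y): not NE [P1→B gives 1>0; P2→Q gives 6>4; P3→W gives 6>4]
(C,P,Z): not NE [P1→A gives 8>0; P2→Q gives 6>4; P3→W gives 6>0]
(C,P,W): not NE [P1→A gives 9>3]
(C,Q,X): not NE [P1→A gives 6>3; P3→W gives 3>0]
(C,Q,Y): not NE [P1→A gives 7>1; P3→W gives 3>2]
(C,Q,Z): not NE [P1→A gives 10>9]
(C,Q,W): not NE [P2→P gives 4>3]
(C,R,X): not NE [P2→Q gives 8>5; P3→Z gives 5>2]
(C,R,Y): not NE [P1→A gives 8>3; P2→Q gives 6>3; P3→Z gives 5>0]
(C,R,Z): not NE [P2→Q gives 6>3]
(C,R,W): not NE [P2→P gives 4>3; P3→Z gives 5>0]

PSNE: ∅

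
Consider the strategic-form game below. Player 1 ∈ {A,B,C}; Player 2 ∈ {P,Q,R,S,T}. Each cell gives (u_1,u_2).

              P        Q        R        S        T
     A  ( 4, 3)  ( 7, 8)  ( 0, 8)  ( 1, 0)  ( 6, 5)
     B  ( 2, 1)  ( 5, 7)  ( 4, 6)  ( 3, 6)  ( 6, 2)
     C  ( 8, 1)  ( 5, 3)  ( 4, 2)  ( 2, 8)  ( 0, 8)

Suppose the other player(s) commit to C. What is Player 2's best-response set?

BR_2 = {S,T}

u_2(P vs C) = 1
u_2(Q vs C) = 3
u_2(R vs C) = 2
u_2(S vs C) = 8
u_2(T vs C) = 8
max payoff 8 at {S,T}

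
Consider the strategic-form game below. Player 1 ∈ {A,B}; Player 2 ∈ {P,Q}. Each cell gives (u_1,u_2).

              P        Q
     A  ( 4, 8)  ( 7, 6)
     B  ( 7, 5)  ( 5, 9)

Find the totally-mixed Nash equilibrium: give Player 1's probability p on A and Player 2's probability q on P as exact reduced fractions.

P1 indiff ⇒ q·4+(1-q)·7 = q·7+(1-q)·5 ⇒ q(-3) = (1-q)(-2) ⇒ q = 2/5
P2 indiff ⇒ p·8+(1-p)·5 = p·6+(1-p)·9 ⇒ p(2) = (1-p)(4) ⇒ p = 2/3

P1 mixes 2/3 on A; P2 mixes 2/5 on P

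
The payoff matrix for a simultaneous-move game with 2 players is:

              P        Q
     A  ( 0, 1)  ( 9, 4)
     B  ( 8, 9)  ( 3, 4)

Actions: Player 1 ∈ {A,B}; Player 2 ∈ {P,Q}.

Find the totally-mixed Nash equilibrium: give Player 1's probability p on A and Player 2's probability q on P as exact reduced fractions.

(p,q) = (5/8, 3/7)

P1 indiff ⇒ q·0+(1-q)·9 = q·8+(1-q)·3 ⇒ q(-8) = (1-q)(-6) ⇒ q = 3/7
P2 indiff ⇒ p·1+(1-p)·9 = p·4+(1-p)·4 ⇒ p(-3) = (1-p)(-5) ⇒ p = 5/8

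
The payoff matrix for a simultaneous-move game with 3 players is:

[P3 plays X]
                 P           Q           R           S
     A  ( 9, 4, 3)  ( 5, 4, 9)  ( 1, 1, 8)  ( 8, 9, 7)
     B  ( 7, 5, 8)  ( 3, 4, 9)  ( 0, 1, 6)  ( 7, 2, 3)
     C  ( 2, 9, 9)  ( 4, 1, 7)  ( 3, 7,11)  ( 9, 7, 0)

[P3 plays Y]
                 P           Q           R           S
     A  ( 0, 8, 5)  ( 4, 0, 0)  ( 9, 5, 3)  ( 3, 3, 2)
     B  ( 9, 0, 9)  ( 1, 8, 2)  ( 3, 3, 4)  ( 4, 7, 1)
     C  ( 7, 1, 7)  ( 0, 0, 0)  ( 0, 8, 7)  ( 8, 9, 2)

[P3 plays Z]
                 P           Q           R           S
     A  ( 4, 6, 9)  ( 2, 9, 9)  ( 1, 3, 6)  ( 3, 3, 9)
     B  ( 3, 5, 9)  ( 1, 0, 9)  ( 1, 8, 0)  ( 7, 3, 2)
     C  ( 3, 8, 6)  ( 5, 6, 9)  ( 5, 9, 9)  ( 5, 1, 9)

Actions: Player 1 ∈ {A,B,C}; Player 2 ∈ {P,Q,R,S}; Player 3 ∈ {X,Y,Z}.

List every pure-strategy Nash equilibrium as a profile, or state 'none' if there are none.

(A,P,X): not NE [P2→S gives 9>4; P3→Z gives 9>3]
(A,P,Y): not NE [P1→B gives 9>0; P3→Z gives 9>5]
(A,P,Z): not NE [P2→Q gives 9>6]
(A,Q,X): not NE [P2→S gives 9>4]
(A,Q,Y): not NE [P2→P gives 8>0; P3→Z gives 9>0]
(A,Q,Z): not NE [P1→C gives 5>2]
(A,R,X): not NE [P1→C gives 3>1; P2→S gives 9>1]
(A,R,Y): not NE [P2→P gives 8>5; P3→X gives 8>3]
(A,R,Z): not NE [P1→C gives 5>1; P2→Q gives 9>3; P3→X gives 8>6]
(A,S,X): not NE [P1→C gives 9>8; P3→Z gives 9>7]
(A,S,Y): not NE [P1→C gives 8>3; P2→P gives 8>3; P3→Z gives 9>2]
(A,S,Z): not NE [P1→B gives 7>3; P2→Q gives 9>3]
(B,P,X): not NE [P1→A gives 9>7; P3→Z gives 9>8]
(B,P,Y): not NE [P2→Q gives 8>0]
(B,P,Z): not NE [P1→A gives 4>3; P2→R gives 8>5]
(B,Q,X): not NE [P1→A gives 5>3; P2→P gives 5>4]
(B,Q,Y): not NE [P1→A gives 4>1; P3→Z gives 9>2]
(B,Q,Z): not NE [P1→C gives 5>1; P2→R gives 8>0]
(B,R,X): not NE [P1→C gives 3>0; P2→P gives 5>1]
(B,R,Y): not NE [P1→A gives 9>3; P2→Q gives 8>3; P3→X gives 6>4]
(B,R,Z): not NE [P1→C gives 5>1; P3→X gives 6>0]
(B,S,X): not NE [P1→C gives 9>7; P2→P gives 5>2]
(B,S,Y): not NE [P1→C gives 8>4; P2→Q gives 8>7; P3→X gives 3>1]
(B,S,Z): not NE [P2→R gives 8>3; P3→X gives 3>2]
(C,P,X): not NE [P1→A gives 9>2]
(C,P,Y): not NE [P1→B gives 9>7; P2→S gives 9>1; P3→X gives 9>7]
(C,P,Z): not NE [P1→A gives 4>3; P2→R gives 9>8; P3→X gives 9>6]
(C,Q,X): not NE [P1→A gives 5>4; P2→P gives 9>1; P3→Z gives 9>7]
(C,Q,Y): not NE [P1→A gives 4>0; P2→S gives 9>0; P3→Z gives 9>0]
(C,Q,Z): not NE [P2→R gives 9>6]
(C,R,X): not NE [P2→P gives 9>7]
(C,R,Y): not NE [P1→A gives 9>0; P2→S gives 9>8; P3→X gives 11>7]
(C,R,Z): not NE [P3→X gives 11>9]
(C,S,X): not NE [P2→P gives 9>7; P3→Z gives 9>0]
(C,S,Y): not NE [P3→Z gives 9>2]
(C,S,Z): not NE [P1→B gives 7>5; P2→R gives 9>1]

PSNE: ∅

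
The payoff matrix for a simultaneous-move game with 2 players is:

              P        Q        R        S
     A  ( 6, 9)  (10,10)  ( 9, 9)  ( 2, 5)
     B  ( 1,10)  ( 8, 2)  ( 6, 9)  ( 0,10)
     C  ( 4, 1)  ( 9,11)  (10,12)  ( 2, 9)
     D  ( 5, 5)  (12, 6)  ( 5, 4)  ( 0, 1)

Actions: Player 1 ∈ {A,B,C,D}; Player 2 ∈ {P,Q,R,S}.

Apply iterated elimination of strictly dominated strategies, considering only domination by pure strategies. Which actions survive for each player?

P1 drop B (A beats it: P:6>1 Q:10>8 R:9>6 S:2>0)
P2 drop P (Q beats it: A:10>9 C:11>1 D:6>5)
P2 drop S (Q beats it: A:10>5 C:11>9 D:6>1)
P1→{A,C,D} P2→{Q,R}

IESDS → P1:{A,C,D} P2:{Q,R}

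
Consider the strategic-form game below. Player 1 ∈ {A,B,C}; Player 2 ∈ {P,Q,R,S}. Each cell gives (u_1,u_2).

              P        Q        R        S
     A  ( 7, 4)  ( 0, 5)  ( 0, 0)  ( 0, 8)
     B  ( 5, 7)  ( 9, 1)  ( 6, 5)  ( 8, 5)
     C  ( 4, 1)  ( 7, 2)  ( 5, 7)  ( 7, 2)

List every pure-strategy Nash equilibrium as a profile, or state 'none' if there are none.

Equilibria: none

(A,P): not NE [P2→S gives 8>4]
(A,Q): not NE [P1→B gives 9>0; P2→S gives 8>5]
(A,R): not NE [P1→B gives 6>0; P2→S gives 8>0]
(A,S): not NE [P1→B gives 8>0]
(B,P): not NE [P1→A gives 7>5]
(B,Q): not NE [P2→P gives 7>1]
(B,R): not NE [P2→P gives 7>5]
(B,S): not NE [P2→P gives 7>5]
(C,P): not NE [P1→A gives 7>4; P2→R gives 7>1]
(C,Q): not NE [P1→B gives 9>7; P2→R gives 7>2]
(C,R): not NE [P1→B gives 6>5]
(C,S): not NE [P1→B gives 8>7; P2→R gives 7>2]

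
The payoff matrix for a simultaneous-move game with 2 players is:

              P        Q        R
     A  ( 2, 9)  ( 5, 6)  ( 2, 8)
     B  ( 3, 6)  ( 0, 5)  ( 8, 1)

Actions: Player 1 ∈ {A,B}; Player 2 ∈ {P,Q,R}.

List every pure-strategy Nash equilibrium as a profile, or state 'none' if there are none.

(A,P): not NE [P1→B gives 3>2]
(A,Q): not NE [P2→P gives 9>6]
(A,R): not NE [P1→B gives 8>2; P2→P gives 9>8]
(B,P): NE
(B,Q): not NE [P1→A gives 5>0; P2→P gives 6>5]
(B,R): not NE [P2→P gives 6>1]

Nash profiles: (B,P)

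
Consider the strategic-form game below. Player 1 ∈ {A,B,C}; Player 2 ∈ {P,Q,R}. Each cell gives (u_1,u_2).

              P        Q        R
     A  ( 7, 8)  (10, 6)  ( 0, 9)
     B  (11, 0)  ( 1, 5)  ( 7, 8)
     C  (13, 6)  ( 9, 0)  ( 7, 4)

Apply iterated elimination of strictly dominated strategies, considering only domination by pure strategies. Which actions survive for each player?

P2 drop Q (R beats it: A:9>6 B:8>5 C:4>0)
P1 drop A (B beats it: P:11>7 R:7>0)
P1→{B,C} P2→{P,R}

IESDS → P1:{B,C} P2:{P,R}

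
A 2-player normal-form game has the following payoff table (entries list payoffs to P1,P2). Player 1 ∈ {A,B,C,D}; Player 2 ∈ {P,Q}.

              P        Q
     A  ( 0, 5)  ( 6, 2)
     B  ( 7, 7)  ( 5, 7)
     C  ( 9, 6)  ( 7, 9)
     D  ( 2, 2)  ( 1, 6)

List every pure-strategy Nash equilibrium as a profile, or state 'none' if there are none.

NE set: (C,Q)

(A,P): not NE [P1→C gives 9>0]
(A,Q): not NE [P1→C gives 7>6; P2→P gives 5>2]
(B,P): not NE [P1→C gives 9>7]
(B,Q): not NE [P1→C gives 7>5]
(C,P): not NE [P2→Q gives 9>6]
(C,Q): NE
(D,P): not NE [P1→C gives 9>2; P2→Q gives 6>2]
(D,Q): not NE [P1→C gives 7>1]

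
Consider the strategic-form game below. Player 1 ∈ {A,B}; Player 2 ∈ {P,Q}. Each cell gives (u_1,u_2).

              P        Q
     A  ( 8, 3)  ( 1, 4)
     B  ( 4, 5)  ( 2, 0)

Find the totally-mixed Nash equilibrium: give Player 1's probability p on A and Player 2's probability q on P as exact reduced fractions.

P1 indiff ⇒ q·8+(1-q)·1 = q·4+(1-q)·2 ⇒ q(4) = (1-q)(1) ⇒ q = 1/5
P2 indiff ⇒ p·3+(1-p)·5 = p·4+(1-p)·0 ⇒ p(-1) = (1-p)(-5) ⇒ p = 5/6

(p,q) = (5/6, 1/5)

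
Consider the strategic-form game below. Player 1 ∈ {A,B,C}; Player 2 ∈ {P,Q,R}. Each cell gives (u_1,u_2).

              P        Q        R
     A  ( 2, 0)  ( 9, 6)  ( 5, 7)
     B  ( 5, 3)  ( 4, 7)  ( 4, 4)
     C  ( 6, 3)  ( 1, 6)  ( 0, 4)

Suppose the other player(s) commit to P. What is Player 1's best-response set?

u_1(A vs P) = 2
u_1(B vs P) = 5
u_1(C vs P) = 6
max payoff 6 at {C}

argmax u_1 = {C}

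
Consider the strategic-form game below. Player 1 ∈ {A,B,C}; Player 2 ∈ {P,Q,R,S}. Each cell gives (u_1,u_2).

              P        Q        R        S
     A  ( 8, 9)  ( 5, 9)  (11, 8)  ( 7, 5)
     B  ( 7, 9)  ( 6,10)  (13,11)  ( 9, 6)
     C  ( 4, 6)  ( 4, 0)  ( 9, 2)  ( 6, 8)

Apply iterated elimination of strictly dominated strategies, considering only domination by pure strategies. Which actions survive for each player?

P1 drop C (A beats it: P:8>4 Q:5>4 R:11>9 S:7>6)
P2 drop S (P beats it: A:9>5 B:9>6)
P1→{A,B} P2→{P,Q,R}

Remaining: P1:{A,B} P2:{P,Q,R}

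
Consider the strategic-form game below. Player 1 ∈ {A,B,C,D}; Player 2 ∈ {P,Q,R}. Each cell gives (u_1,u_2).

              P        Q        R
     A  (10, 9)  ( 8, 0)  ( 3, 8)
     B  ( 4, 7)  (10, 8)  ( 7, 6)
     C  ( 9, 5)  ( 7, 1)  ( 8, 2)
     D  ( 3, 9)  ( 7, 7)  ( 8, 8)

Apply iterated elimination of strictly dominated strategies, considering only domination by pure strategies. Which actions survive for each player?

IESDS → P1:{A,B} P2:{P,Q}

P2 drop R (P beats it: A:9>8 B:7>6 C:5>2 D:9>8)
P1 drop C (A beats it: P:10>9 Q:8>7)
P1 drop D (A beats it: P:10>3 Q:8>7)
P1→{A,B} P2→{P,Q}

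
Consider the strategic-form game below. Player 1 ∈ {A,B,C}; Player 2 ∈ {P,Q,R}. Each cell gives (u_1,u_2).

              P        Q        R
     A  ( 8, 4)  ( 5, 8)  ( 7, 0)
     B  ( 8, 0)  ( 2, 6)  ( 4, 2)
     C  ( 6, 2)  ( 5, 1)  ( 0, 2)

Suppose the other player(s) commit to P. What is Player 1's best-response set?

u_1(A vs P) = 8
u_1(B vs P) = 8
u_1(C vs P) = 6
max payoff 8 at {A,B}

P1 best: {A,B}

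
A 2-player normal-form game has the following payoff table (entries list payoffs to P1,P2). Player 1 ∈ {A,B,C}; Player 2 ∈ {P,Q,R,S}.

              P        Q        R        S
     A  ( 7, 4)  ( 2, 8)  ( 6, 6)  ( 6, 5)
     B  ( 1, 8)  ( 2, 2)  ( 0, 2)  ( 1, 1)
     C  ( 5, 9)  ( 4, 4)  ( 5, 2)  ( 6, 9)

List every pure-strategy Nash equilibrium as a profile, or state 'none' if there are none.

(A,P): not NE [P2→Q gives 8>4]
(A,Q): not NE [P1→C gives 4>2]
(A,R): not NE [P2→Q gives 8>6]
(A,S): not NE [P2→Q gives 8>5]
(B,P): not NE [P1→A gives 7>1]
(B,Q): not NE [P1→C gives 4>2; P2→P gives 8>2]
(B,R): not NE [P1→A gives 6>0; P2→P gives 8>2]
(B,S): not NE [P1→C gives 6>1; P2→P gives 8>1]
(C,P): not NE [P1→A gives 7>5]
(C,Q): not NE [P2→S gives 9>4]
(C,R): not NE [P1→A gives 6>5; P2→S gives 9>2]
(C,S): NE

Nash profiles: (C,S)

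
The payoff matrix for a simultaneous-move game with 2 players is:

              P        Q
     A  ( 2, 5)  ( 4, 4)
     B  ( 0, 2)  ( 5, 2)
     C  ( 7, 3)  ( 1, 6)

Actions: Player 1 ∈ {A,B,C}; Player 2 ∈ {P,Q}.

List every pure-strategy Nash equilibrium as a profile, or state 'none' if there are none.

(A,P): not NE [P1→C gives 7>2]
(A,Q): not NE [P1→B gives 5>4; P2→P gives 5>4]
(B,P): not NE [P1→C gives 7>0]
(B,Q): NE
(C,P): not NE [P2→Q gives 6>3]
(C,Q): not NE [P1→B gives 5>1]

Nash profiles: (B,Q)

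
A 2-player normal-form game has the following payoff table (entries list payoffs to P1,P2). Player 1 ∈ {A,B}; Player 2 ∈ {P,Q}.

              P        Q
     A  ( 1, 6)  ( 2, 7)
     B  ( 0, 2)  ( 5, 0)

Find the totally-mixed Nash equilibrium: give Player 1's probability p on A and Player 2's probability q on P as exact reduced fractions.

P1 mixes 2/3 on A; P2 mixes 3/4 on P

P1 indiff ⇒ q·1+(1-q)·2 = q·0+(1-q)·5 ⇒ q(1) = (1-q)(3) ⇒ q = 3/4
P2 indiff ⇒ p·6+(1-p)·2 = p·7+(1-p)·0 ⇒ p(-1) = (1-p)(-2) ⇒ p = 2/3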